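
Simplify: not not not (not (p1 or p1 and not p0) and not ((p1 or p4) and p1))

not not not (not (p1 or p1 and not p0) and not ((p1 or p4) and p1))
= not not not (not p1 and not ((p1 or p4) and p1))   — absorption
= not (not p1 and not ((p1 or p4) and p1))   — double negation
= not (not p1 and not p1)   — absorption
= p1 or p1   — De Morgan
= p1   — idempotence

p1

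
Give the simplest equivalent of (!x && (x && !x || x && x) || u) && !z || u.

u

(!x && (x && !x || x && x) || u) && !z || u
= (!x && x || u) && !z || u   [distribution]
= u && !z || u   [complement / identity]
= u   [absorption]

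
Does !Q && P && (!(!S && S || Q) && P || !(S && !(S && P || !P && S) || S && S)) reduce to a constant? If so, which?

no

!Q && P && (!(!S && S || Q) && P || !(S && !(S && P || !P && S) || S && S))
= !Q && P && (!(!S && S || Q) && P || !(S && !S || S && S))   [distribution]
= !Q && P && (!(!S && S || Q) && P || !S)   [distribution]
= !Q && P && (!Q && P || !S)   [complement / identity]
= !Q && P   [absorption]
This depends on P, Q, so it is not a constant.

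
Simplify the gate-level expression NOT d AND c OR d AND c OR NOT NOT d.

c OR d

NOT d AND c OR d AND c OR NOT NOT d
= NOT d AND c OR d AND c OR d
= c OR d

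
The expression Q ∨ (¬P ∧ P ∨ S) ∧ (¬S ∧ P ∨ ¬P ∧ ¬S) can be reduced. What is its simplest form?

Q ∨ (¬P ∧ P ∨ S) ∧ (¬S ∧ P ∨ ¬P ∧ ¬S)
= Q ∨ (¬P ∧ P ∨ S) ∧ ¬S   — distribution
= Q ∨ S ∧ ¬S   — complement / identity
= Q   — complement / identity

Q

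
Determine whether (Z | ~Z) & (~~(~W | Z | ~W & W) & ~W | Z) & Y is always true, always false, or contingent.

(Z | ~Z) & (~~(~W | Z | ~W & W) & ~W | Z) & Y
= (~~(~W | Z | ~W & W) & ~W | Z) & Y
= (~~(~W | Z) & ~W | Z) & Y
= ((~W | Z) & ~W | Z) & Y
= (~W | Z) & Y
This depends on W, Y, Z, so it is not a constant.

contingent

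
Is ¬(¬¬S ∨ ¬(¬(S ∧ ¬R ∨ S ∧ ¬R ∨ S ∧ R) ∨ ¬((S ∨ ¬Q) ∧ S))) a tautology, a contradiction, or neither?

neither

¬(¬¬S ∨ ¬(¬(S ∧ ¬R ∨ S ∧ ¬R ∨ S ∧ R) ∨ ¬((S ∨ ¬Q) ∧ S)))
= ¬(¬¬S ∨ ¬(¬(S ∧ ¬R ∨ S ∧ ¬R ∨ S ∧ R) ∨ ¬S))   — absorption
= ¬(¬¬S ∨ ¬(¬(S ∧ ¬R ∨ S ∧ R) ∨ ¬S))   — idempotence
= ¬(¬¬S ∨ ¬(¬S ∨ ¬S))   — distribution
= ¬S ∧ (¬S ∨ ¬S)   — De Morgan
= ¬S ∧ ¬S   — idempotence
= ¬S   — idempotence
This depends on S, so it is not a constant.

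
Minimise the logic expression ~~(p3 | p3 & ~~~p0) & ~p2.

~~(p3 | p3 & ~~~p0) & ~p2
= ~~(p3 | p3 & ~p0) & ~p2   [double negation]
= ~~p3 & ~p2   [absorption]
= p3 & ~p2   [double negation]

p3 & ~p2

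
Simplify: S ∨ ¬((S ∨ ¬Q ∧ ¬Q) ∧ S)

True

S ∨ ¬((S ∨ ¬Q ∧ ¬Q) ∧ S)
= S ∨ ¬((S ∨ ¬Q) ∧ S)
= S ∨ ¬S
= True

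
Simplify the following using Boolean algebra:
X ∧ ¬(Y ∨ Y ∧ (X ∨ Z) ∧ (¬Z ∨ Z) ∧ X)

X ∧ ¬Y

X ∧ ¬(Y ∨ Y ∧ (X ∨ Z) ∧ (¬Z ∨ Z) ∧ X)
= X ∧ ¬(Y ∨ Y ∧ (X ∨ Z) ∧ X)   — complement / identity
= X ∧ ¬(Y ∨ Y ∧ X)   — absorption
= X ∧ ¬Y   — absorption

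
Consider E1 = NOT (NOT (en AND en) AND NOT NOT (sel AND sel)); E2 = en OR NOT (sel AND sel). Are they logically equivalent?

E1: NOT (NOT (en AND en) AND NOT NOT (sel AND sel))
    = NOT (NOT en AND NOT NOT (sel AND sel))   — idempotence
    = en OR NOT (sel AND sel)   — De Morgan
    = en OR NOT sel   — idempotence
E2: en OR NOT (sel AND sel)
    = en OR NOT sel   — idempotence
Both reduce to en OR NOT sel, so they are equivalent.

Yes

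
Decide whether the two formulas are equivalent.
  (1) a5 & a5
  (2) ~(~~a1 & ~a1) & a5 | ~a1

No

E1: a5 & a5
    = a5   (idempotence)
E2: ~(~~a1 & ~a1) & a5 | ~a1
    = (~a1 | a1) & a5 | ~a1   (De Morgan)
    = a5 | ~a1   (complement / identity)
These differ: at a1=0, a5=0, E1 = 0 but E2 = 1.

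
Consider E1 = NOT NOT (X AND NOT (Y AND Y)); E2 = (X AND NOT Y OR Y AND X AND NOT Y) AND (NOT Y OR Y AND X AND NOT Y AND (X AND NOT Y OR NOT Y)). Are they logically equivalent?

E1: NOT NOT (X AND NOT (Y AND Y))
    = NOT NOT (X AND NOT Y)   (idempotence)
    = X AND NOT Y   (double negation)
E2: (X AND NOT Y OR Y AND X AND NOT Y) AND (NOT Y OR Y AND X AND NOT Y AND (X AND NOT Y OR NOT Y))
    = (X AND NOT Y OR Y AND X AND NOT Y) AND (NOT Y OR Y AND X AND NOT Y)   (absorption)
    = X AND NOT Y AND NOT Y OR Y AND X AND NOT Y   (distribution)
    = X AND NOT Y   (distribution)
Both reduce to X AND NOT Y, so they are equivalent.

Yes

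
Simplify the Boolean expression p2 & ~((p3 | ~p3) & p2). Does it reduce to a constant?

p2 & ~((p3 | ~p3) & p2)
= p2 & ~p2   [complement / identity]
= 0   [complement]

0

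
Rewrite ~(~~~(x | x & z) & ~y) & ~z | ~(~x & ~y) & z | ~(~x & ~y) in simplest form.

~(~~~(x | x & z) & ~y) & ~z | ~(~x & ~y) & z | ~(~x & ~y)
= ~(~(x | x & z) & ~y) & ~z | ~(~x & ~y) & z | ~(~x & ~y)   [double negation]
= ~(~(x | x & z) & ~y) & ~z | ~(~x & ~y)   [absorption]
= ~(~x & ~y) & ~z | ~(~x & ~y)   [absorption]
= ~(~x & ~y)   [absorption]
= x | y   [De Morgan]

x | y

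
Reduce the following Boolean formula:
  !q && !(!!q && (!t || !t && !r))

!q

!q && !(!!q && (!t || !t && !r))
= !q && !(!!q && !t)   (absorption)
= !q && (!q || t)   (De Morgan)
= !q   (absorption)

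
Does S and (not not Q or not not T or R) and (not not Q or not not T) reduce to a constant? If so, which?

no

S and (not not Q or not not T or R) and (not not Q or not not T)
= S and (not not Q or not not T)
= S and (Q or not not T)
= S and (Q or T)
This depends on Q, S, T, so it is not a constant.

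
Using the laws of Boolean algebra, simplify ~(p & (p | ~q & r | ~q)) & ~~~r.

~p & ~r

~(p & (p | ~q & r | ~q)) & ~~~r
= ~(p & (p | ~q)) & ~~~r   (absorption)
= ~p & ~~~r   (absorption)
= ~p & ~r   (double negation)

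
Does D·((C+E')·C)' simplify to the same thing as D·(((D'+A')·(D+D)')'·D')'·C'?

E1: D·((C+E')·C)'
    = D·C'
E2: D·(((D'+A')·(D+D)')'·D')'·C'
    = D·((D'+A')·(D+D)'+D)·C'
    = D·((D'+A')·D'+D)·C'
    = D·(D'+D)·C'
    = D·C'
Both reduce to D·C', so they are equivalent.

Yes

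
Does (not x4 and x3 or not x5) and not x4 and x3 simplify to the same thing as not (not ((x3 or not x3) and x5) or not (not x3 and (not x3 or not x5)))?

No

E1: (not x4 and x3 or not x5) and not x4 and x3
    = not x4 and x3   (absorption)
E2: not (not ((x3 or not x3) and x5) or not (not x3 and (not x3 or not x5)))
    = (x3 or not x3) and x5 and not x3 and (not x3 or not x5)   (De Morgan)
    = x5 and not x3 and (not x3 or not x5)   (complement / identity)
    = x5 and not x3   (absorption)
These differ: at x3=0, x4=0, x5=1, E1 = 0 but E2 = 1.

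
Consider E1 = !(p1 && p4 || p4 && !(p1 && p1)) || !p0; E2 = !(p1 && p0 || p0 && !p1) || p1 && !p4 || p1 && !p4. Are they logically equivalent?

No

E1: !(p1 && p4 || p4 && !(p1 && p1)) || !p0
    = !(p1 && p4 || p4 && !p1) || !p0   [idempotence]
    = !p4 || !p0   [distribution]
E2: !(p1 && p0 || p0 && !p1) || p1 && !p4 || p1 && !p4
    = !p0 || p1 && !p4 || p1 && !p4   [distribution]
    = !p0 || p1 && !p4   [idempotence]
These differ: at p0=1, p1=0, p4=0, E1 = 1 but E2 = 0.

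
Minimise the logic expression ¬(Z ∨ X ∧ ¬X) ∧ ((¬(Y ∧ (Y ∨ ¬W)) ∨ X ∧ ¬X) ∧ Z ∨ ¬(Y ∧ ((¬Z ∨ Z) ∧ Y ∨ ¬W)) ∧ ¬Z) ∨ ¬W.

¬(Z ∨ X ∧ ¬X) ∧ ((¬(Y ∧ (Y ∨ ¬W)) ∨ X ∧ ¬X) ∧ Z ∨ ¬(Y ∧ ((¬Z ∨ Z) ∧ Y ∨ ¬W)) ∧ ¬Z) ∨ ¬W
= ¬(Z ∨ X ∧ ¬X) ∧ ((¬(Y ∧ (Y ∨ ¬W)) ∨ X ∧ ¬X) ∧ Z ∨ ¬(Y ∧ (Y ∨ ¬W)) ∧ ¬Z) ∨ ¬W   (complement / identity)
= ¬(Z ∨ X ∧ ¬X) ∧ (¬(Y ∧ (Y ∨ ¬W)) ∧ Z ∨ ¬(Y ∧ (Y ∨ ¬W)) ∧ ¬Z) ∨ ¬W   (complement / identity)
= ¬(Z ∨ X ∧ ¬X) ∧ ¬(Y ∧ (Y ∨ ¬W)) ∨ ¬W   (distribution)
= ¬Z ∧ ¬(Y ∧ (Y ∨ ¬W)) ∨ ¬W   (complement / identity)
= ¬Z ∧ ¬Y ∨ ¬W   (absorption)

¬Z ∧ ¬Y ∨ ¬W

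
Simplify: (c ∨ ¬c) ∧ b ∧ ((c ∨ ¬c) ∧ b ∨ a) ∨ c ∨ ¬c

True

(c ∨ ¬c) ∧ b ∧ ((c ∨ ¬c) ∧ b ∨ a) ∨ c ∨ ¬c
= (c ∨ ¬c) ∧ b ∨ c ∨ ¬c   — absorption
= c ∨ ¬c   — absorption
= True   — complement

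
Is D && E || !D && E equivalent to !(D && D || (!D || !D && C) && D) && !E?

E1: D && E || !D && E
    = E
E2: !(D && D || (!D || !D && C) && D) && !E
    = !(D && D || !D && D) && !E
    = !D && !E
These differ: at C=0, D=0, E=1, E1 = 1 but E2 = 0.

No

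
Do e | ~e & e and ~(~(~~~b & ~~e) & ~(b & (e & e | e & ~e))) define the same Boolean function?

Yes

E1: e | ~e & e
    = e
E2: ~(~(~~~b & ~~e) & ~(b & (e & e | e & ~e)))
    = ~(~(~~~b & ~~e) & ~(b & e))
    = ~(~(~b & ~~e) & ~(b & e))
    = ~(~(~b & e) & ~(b & e))
    = ~b & e | b & e
    = e
Both reduce to e, so they are equivalent.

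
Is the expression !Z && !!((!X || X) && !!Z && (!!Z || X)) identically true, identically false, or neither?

identically false

!Z && !!((!X || X) && !!Z && (!!Z || X))
= !Z && !!(!!Z && (!!Z || X))
= !Z && !!Z && (!!Z || X)
= !Z && !!Z
= !Z && Z
= false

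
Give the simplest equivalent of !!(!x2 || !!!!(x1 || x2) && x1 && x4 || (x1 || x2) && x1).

!!(!x2 || !!!!(x1 || x2) && x1 && x4 || (x1 || x2) && x1)
= !!(!x2 || !!(x1 || x2) && x1 && x4 || (x1 || x2) && x1)   — double negation
= !!(!x2 || (x1 || x2) && x1 && x4 || (x1 || x2) && x1)   — double negation
= !x2 || (x1 || x2) && x1 && x4 || (x1 || x2) && x1   — double negation
= !x2 || (x1 || x2) && x1   — absorption
= !x2 || x1   — absorption

!x2 || x1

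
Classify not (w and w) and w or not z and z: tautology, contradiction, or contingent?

contradiction

not (w and w) and w or not z and z
= not (w and w) and w   — complement / identity
= not w and w   — idempotence
= False   — complement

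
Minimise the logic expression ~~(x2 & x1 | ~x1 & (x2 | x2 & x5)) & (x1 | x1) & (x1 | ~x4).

x2 & x1

~~(x2 & x1 | ~x1 & (x2 | x2 & x5)) & (x1 | x1) & (x1 | ~x4)
= ~~(x2 & x1 | ~x1 & (x2 | x2 & x5)) & (x1 | x1 & ~x4)
= (x2 & x1 | ~x1 & (x2 | x2 & x5)) & (x1 | x1 & ~x4)
= (x2 & x1 | ~x1 & (x2 | x2 & x5)) & x1
= (x2 & x1 | ~x1 & x2) & x1
= x2 & x1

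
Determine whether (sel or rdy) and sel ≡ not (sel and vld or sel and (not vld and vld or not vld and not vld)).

No

E1: (sel or rdy) and sel
    = sel   [absorption]
E2: not (sel and vld or sel and (not vld and vld or not vld and not vld))
    = not (sel and vld or sel and not vld)   [distribution]
    = not sel   [distribution]
These differ: at rdy=0, sel=0, vld=0, E1 = 0 but E2 = 1.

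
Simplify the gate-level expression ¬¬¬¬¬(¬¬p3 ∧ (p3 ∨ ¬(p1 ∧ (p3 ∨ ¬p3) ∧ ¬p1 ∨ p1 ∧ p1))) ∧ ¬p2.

¬p3 ∧ ¬p2

¬¬¬¬¬(¬¬p3 ∧ (p3 ∨ ¬(p1 ∧ (p3 ∨ ¬p3) ∧ ¬p1 ∨ p1 ∧ p1))) ∧ ¬p2
= ¬¬¬¬¬(¬¬p3 ∧ (p3 ∨ ¬(p1 ∧ ¬p1 ∨ p1 ∧ p1))) ∧ ¬p2
= ¬¬¬¬¬(¬¬p3 ∧ (p3 ∨ ¬p1)) ∧ ¬p2
= ¬¬¬¬¬(p3 ∧ (p3 ∨ ¬p1)) ∧ ¬p2
= ¬¬¬¬¬p3 ∧ ¬p2
= ¬¬¬p3 ∧ ¬p2
= ¬p3 ∧ ¬p2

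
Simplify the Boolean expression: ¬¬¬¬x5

¬¬¬¬x5
= ¬¬x5   — double negation
= x5   — double negation

x5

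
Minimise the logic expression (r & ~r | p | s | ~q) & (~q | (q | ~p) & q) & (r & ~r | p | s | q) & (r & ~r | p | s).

p | s

(r & ~r | p | s | ~q) & (~q | (q | ~p) & q) & (r & ~r | p | s | q) & (r & ~r | p | s)
= (r & ~r | p | s | ~q) & (~q | q) & (r & ~r | p | s | q) & (r & ~r | p | s)   (absorption)
= (r & ~r | p | s | ~q) & (~q | q) & (r & ~r | p | s)   (absorption)
= (r & ~r | p | s | ~q) & (r & ~r | p | s)   (complement / identity)
= r & ~r | p | s   (absorption)
= p | s   (complement / identity)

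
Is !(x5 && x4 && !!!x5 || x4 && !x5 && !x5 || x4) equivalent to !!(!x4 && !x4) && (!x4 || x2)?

Yes

E1: !(x5 && x4 && !!!x5 || x4 && !x5 && !x5 || x4)
    = !(x5 && x4 && !x5 || x4 && !x5 && !x5 || x4)   (double negation)
    = !(x4 && !x5 || x4)   (distribution)
    = !x4   (absorption)
E2: !!(!x4 && !x4) && (!x4 || x2)
    = !(x4 || x4) && (!x4 || x2)   (De Morgan)
    = !x4 && (!x4 || x2)   (idempotence)
    = !x4   (absorption)
Both reduce to !x4, so they are equivalent.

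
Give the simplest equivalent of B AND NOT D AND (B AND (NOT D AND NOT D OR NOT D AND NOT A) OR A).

B AND NOT D

B AND NOT D AND (B AND (NOT D AND NOT D OR NOT D AND NOT A) OR A)
= B AND NOT D AND (B AND NOT D AND (NOT D OR NOT A) OR A)   — distribution
= B AND NOT D AND (B AND NOT D OR A)   — absorption
= B AND NOT D   — absorption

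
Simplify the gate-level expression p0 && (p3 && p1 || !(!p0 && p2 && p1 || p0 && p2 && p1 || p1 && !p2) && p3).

p0 && (p3 && p1 || !(!p0 && p2 && p1 || p0 && p2 && p1 || p1 && !p2) && p3)
= p0 && (p3 && p1 || !(p2 && p1 || p1 && !p2) && p3)
= p0 && (p3 && p1 || !p1 && p3)
= p0 && p3

p0 && p3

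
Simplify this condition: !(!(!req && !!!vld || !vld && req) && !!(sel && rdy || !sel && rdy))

!vld || !rdy

!(!(!req && !!!vld || !vld && req) && !!(sel && rdy || !sel && rdy))
= !req && !!!vld || !vld && req || !(sel && rdy || !sel && rdy)   — De Morgan
= !req && !vld || !vld && req || !(sel && rdy || !sel && rdy)   — double negation
= !req && !vld || !vld && req || !rdy   — distribution
= !vld || !rdy   — distribution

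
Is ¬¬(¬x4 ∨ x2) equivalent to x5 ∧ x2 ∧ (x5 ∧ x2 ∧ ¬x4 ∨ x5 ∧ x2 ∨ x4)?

No

E1: ¬¬(¬x4 ∨ x2)
    = ¬x4 ∨ x2
E2: x5 ∧ x2 ∧ (x5 ∧ x2 ∧ ¬x4 ∨ x5 ∧ x2 ∨ x4)
    = x5 ∧ x2 ∧ (x5 ∧ x2 ∨ x4)
    = x5 ∧ x2
These differ: at x2=0, x4=0, x5=0, E1 = 1 but E2 = 0.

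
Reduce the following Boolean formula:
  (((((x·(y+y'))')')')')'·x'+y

x'+y

(((((x·(y+y'))')')')')'·x'+y
= ((((x')')')')'·x'+y   [complement / identity]
= ((x')')'·x'+y   [double negation]
= x'·x'+y   [double negation]
= x'+y   [idempotence]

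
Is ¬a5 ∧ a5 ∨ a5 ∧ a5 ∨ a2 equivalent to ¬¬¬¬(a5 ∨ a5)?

No

E1: ¬a5 ∧ a5 ∨ a5 ∧ a5 ∨ a2
    = a5 ∨ a2   — distribution
E2: ¬¬¬¬(a5 ∨ a5)
    = ¬¬(a5 ∨ a5)   — double negation
    = ¬¬a5   — idempotence
    = a5   — double negation
These differ: at a2=1, a5=0, E1 = 1 but E2 = 0.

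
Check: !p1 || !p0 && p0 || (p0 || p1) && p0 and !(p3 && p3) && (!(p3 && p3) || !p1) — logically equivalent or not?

No

E1: !p1 || !p0 && p0 || (p0 || p1) && p0
    = !p1 || !p0 && p0 || p0
    = !p1 || p0
E2: !(p3 && p3) && (!(p3 && p3) || !p1)
    = !(p3 && p3)
    = !p3
These differ: at p0=0, p1=0, p3=1, E1 = 1 but E2 = 0.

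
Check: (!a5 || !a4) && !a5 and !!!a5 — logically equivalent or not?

E1: (!a5 || !a4) && !a5
    = !a5   — absorption
E2: !!!a5
    = !a5   — double negation
Both reduce to !a5, so they are equivalent.

Yes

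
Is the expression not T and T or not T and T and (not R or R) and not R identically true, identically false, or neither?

not T and T or not T and T and (not R or R) and not R
= not T and T or not T and T and not R   (complement / identity)
= not T and T   (absorption)
= False   (complement)

identically false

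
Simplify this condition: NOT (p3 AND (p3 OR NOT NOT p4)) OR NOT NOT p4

NOT (p3 AND (p3 OR NOT NOT p4)) OR NOT NOT p4
= NOT (p3 AND (p3 OR p4)) OR NOT NOT p4   — double negation
= NOT (p3 AND (p3 OR p4)) OR p4   — double negation
= NOT p3 OR p4   — absorption

NOT p3 OR p4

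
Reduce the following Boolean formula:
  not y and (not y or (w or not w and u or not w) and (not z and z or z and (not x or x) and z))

not y and (not y or (w or not w and u or not w) and (not z and z or z and (not x or x) and z))
= not y and (not y or (w or not w) and (not z and z or z and (not x or x) and z))
= not y and (not y or not z and z or z and (not x or x) and z)
= not y and (not y or not z and z or z and z)
= not y and (not y or z)
= not y

not y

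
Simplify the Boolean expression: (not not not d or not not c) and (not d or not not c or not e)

not d or c

(not not not d or not not c) and (not d or not not c or not e)
= (not d or not not c) and (not d or not not c or not e)
= not d or not not c
= not d or c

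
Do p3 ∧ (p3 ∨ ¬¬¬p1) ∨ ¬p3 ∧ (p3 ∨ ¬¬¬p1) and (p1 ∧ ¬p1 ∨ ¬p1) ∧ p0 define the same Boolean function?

E1: p3 ∧ (p3 ∨ ¬¬¬p1) ∨ ¬p3 ∧ (p3 ∨ ¬¬¬p1)
    = p3 ∨ ¬¬¬p1
    = p3 ∨ ¬p1
E2: (p1 ∧ ¬p1 ∨ ¬p1) ∧ p0
    = ¬p1 ∧ p0
These differ: at p0=0, p1=0, p3=1, E1 = 1 but E2 = 0.

No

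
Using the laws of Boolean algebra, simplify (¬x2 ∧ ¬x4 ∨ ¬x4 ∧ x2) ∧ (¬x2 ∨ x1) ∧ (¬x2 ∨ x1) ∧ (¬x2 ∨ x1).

¬x4 ∧ (¬x2 ∨ x1)

(¬x2 ∧ ¬x4 ∨ ¬x4 ∧ x2) ∧ (¬x2 ∨ x1) ∧ (¬x2 ∨ x1) ∧ (¬x2 ∨ x1)
= (¬x2 ∧ ¬x4 ∨ ¬x4 ∧ x2) ∧ (¬x2 ∨ x1) ∧ (¬x2 ∨ x1)
= ¬x4 ∧ (¬x2 ∨ x1) ∧ (¬x2 ∨ x1)
= ¬x4 ∧ (¬x2 ∨ x1)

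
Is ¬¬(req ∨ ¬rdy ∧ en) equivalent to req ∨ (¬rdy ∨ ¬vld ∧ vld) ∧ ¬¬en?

E1: ¬¬(req ∨ ¬rdy ∧ en)
    = req ∨ ¬rdy ∧ en   (double negation)
E2: req ∨ (¬rdy ∨ ¬vld ∧ vld) ∧ ¬¬en
    = req ∨ ¬rdy ∧ ¬¬en   (complement / identity)
    = req ∨ ¬rdy ∧ en   (double negation)
Both reduce to req ∨ ¬rdy ∧ en, so they are equivalent.

Yes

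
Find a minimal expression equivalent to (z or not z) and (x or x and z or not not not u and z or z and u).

x or z

(z or not z) and (x or x and z or not not not u and z or z and u)
= (z or not z) and (x or x and z or not u and z or z and u)   — double negation
= x or x and z or not u and z or z and u   — complement / identity
= x or not u and z or z and u   — absorption
= x or z   — distribution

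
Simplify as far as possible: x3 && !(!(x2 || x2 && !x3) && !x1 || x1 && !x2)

x3 && !(!(x2 || x2 && !x3) && !x1 || x1 && !x2)
= x3 && !(!x2 && !x1 || x1 && !x2)   [absorption]
= x3 && !!x2   [distribution]
= x3 && x2   [double negation]

x3 && x2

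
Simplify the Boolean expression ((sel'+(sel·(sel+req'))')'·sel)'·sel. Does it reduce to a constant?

0

((sel'+(sel·(sel+req'))')'·sel)'·sel
= ((sel'+sel')'·sel)'·sel   [absorption]
= ((sel')'·sel)'·sel   [idempotence]
= (sel·sel)'·sel   [double negation]
= sel'·sel   [idempotence]
= 0   [complement]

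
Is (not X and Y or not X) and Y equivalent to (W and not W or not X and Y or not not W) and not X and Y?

E1: (not X and Y or not X) and Y
    = not X and Y
E2: (W and not W or not X and Y or not not W) and not X and Y
    = (not X and Y or not not W) and not X and Y
    = (not X and Y or W) and not X and Y
    = not X and Y
Both reduce to not X and Y, so they are equivalent.

Yes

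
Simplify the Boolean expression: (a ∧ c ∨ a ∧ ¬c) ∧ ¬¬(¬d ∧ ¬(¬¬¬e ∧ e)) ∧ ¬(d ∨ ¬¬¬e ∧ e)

a ∧ ¬d

(a ∧ c ∨ a ∧ ¬c) ∧ ¬¬(¬d ∧ ¬(¬¬¬e ∧ e)) ∧ ¬(d ∨ ¬¬¬e ∧ e)
= a ∧ ¬¬(¬d ∧ ¬(¬¬¬e ∧ e)) ∧ ¬(d ∨ ¬¬¬e ∧ e)
= a ∧ ¬(d ∨ ¬¬¬e ∧ e) ∧ ¬(d ∨ ¬¬¬e ∧ e)
= a ∧ ¬(d ∨ ¬¬¬e ∧ e)
= a ∧ ¬(d ∨ ¬e ∧ e)
= a ∧ ¬d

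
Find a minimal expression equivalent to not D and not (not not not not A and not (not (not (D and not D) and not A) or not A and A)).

not D

not D and not (not not not not A and not (not (not (D and not D) and not A) or not A and A))
= not D and not (not not not not A and not (D and not D or A or not A and A))   — De Morgan
= not D and not (not not not not A and not (A or not A and A))   — complement / identity
= not D and not (not not A and not (A or not A and A))   — double negation
= not D and not (not not A and not A)   — complement / identity
= not D and (not A or A)   — De Morgan
= not D   — complement / identity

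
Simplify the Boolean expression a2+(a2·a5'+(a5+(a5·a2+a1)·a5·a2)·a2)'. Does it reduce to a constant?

a2+(a2·a5'+(a5+(a5·a2+a1)·a5·a2)·a2)'
= a2+(a2·a5'+(a5+a5·a2)·a2)'   — absorption
= a2+(a2·a5'+a5·a2)'   — absorption
= a2+a2'   — distribution
= 1   — complement

1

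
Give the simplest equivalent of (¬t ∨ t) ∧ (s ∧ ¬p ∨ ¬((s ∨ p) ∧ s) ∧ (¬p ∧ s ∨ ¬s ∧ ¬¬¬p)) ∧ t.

(¬t ∨ t) ∧ (s ∧ ¬p ∨ ¬((s ∨ p) ∧ s) ∧ (¬p ∧ s ∨ ¬s ∧ ¬¬¬p)) ∧ t
= (¬t ∨ t) ∧ (s ∧ ¬p ∨ ¬((s ∨ p) ∧ s) ∧ (¬p ∧ s ∨ ¬s ∧ ¬p)) ∧ t   — double negation
= (s ∧ ¬p ∨ ¬((s ∨ p) ∧ s) ∧ (¬p ∧ s ∨ ¬s ∧ ¬p)) ∧ t   — complement / identity
= (s ∧ ¬p ∨ ¬((s ∨ p) ∧ s) ∧ ¬p) ∧ t   — distribution
= (s ∧ ¬p ∨ ¬s ∧ ¬p) ∧ t   — absorption
= ¬p ∧ t   — distribution

¬p ∧ t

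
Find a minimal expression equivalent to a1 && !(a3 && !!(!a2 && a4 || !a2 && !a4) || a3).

a1 && !(a3 && !!(!a2 && a4 || !a2 && !a4) || a3)
= a1 && !(a3 && !!!a2 || a3)   — distribution
= a1 && !(a3 && !a2 || a3)   — double negation
= a1 && !a3   — absorption

a1 && !a3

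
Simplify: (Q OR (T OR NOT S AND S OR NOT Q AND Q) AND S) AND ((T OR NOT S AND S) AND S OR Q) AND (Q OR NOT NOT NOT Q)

(Q OR (T OR NOT S AND S OR NOT Q AND Q) AND S) AND ((T OR NOT S AND S) AND S OR Q) AND (Q OR NOT NOT NOT Q)
= (Q OR (T OR NOT S AND S OR NOT Q AND Q) AND S) AND ((T OR NOT S AND S) AND S OR Q) AND (Q OR NOT Q)   (double negation)
= (Q OR (T OR NOT S AND S) AND S) AND ((T OR NOT S AND S) AND S OR Q) AND (Q OR NOT Q)   (complement / identity)
= ((T OR NOT S AND S) AND S OR Q AND Q) AND (Q OR NOT Q)   (distribution)
= (T AND S OR Q AND Q) AND (Q OR NOT Q)   (complement / identity)
= (T AND S OR Q) AND (Q OR NOT Q)   (idempotence)
= T AND S OR Q   (complement / identity)

T AND S OR Q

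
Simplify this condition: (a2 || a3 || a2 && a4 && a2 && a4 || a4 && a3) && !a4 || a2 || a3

(a2 || a3 || a2 && a4 && a2 && a4 || a4 && a3) && !a4 || a2 || a3
= (a2 || a3 || a2 && a4 || a4 && a3) && !a4 || a2 || a3   (idempotence)
= (a2 || a3 || (a2 || a3) && a4) && !a4 || a2 || a3   (distribution)
= (a2 || a3) && !a4 || a2 || a3   (absorption)
= a2 || a3   (absorption)

a2 || a3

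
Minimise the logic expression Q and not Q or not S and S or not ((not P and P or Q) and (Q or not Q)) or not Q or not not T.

Q and not Q or not S and S or not ((not P and P or Q) and (Q or not Q)) or not Q or not not T
= Q and not Q or not S and S or not ((not P and P or Q) and (Q or not Q)) or not Q or T   (double negation)
= Q and not Q or not S and S or not (not P and P or Q) or not Q or T   (complement / identity)
= not S and S or not (not P and P or Q) or not Q or T   (complement / identity)
= not S and S or not Q or not Q or T   (complement / identity)
= not Q or not Q or T   (complement / identity)
= not Q or T   (idempotence)

not Q or T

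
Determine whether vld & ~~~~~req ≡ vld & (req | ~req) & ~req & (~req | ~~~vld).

E1: vld & ~~~~~req
    = vld & ~~~req   — double negation
    = vld & ~req   — double negation
E2: vld & (req | ~req) & ~req & (~req | ~~~vld)
    = vld & ~req & (~req | ~~~vld)   — complement / identity
    = vld & ~req & (~req | ~vld)   — double negation
    = vld & ~req   — absorption
Both reduce to vld & ~req, so they are equivalent.

Yes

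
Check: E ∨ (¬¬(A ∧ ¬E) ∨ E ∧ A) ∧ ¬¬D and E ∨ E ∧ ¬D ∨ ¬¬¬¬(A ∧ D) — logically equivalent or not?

Yes

E1: E ∨ (¬¬(A ∧ ¬E) ∨ E ∧ A) ∧ ¬¬D
    = E ∨ (¬¬(A ∧ ¬E) ∨ E ∧ A) ∧ D   (double negation)
    = E ∨ (A ∧ ¬E ∨ E ∧ A) ∧ D   (double negation)
    = E ∨ A ∧ D   (distribution)
E2: E ∨ E ∧ ¬D ∨ ¬¬¬¬(A ∧ D)
    = E ∨ E ∧ ¬D ∨ ¬¬(A ∧ D)   (double negation)
    = E ∨ ¬¬(A ∧ D)   (absorption)
    = E ∨ A ∧ D   (double negation)
Both reduce to E ∨ A ∧ D, so they are equivalent.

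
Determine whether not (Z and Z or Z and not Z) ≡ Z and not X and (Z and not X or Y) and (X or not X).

E1: not (Z and Z or Z and not Z)
    = not Z   (distribution)
E2: Z and not X and (Z and not X or Y) and (X or not X)
    = Z and not X and (Z and not X or Y)   (complement / identity)
    = Z and not X   (absorption)
These differ: at X=0, Y=1, Z=0, E1 = 1 but E2 = 0.

No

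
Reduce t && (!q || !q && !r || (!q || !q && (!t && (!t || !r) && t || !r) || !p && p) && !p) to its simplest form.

t && !q

t && (!q || !q && !r || (!q || !q && (!t && (!t || !r) && t || !r) || !p && p) && !p)
= t && (!q || !q && !r || (!q || !q && (!t && t || !r) || !p && p) && !p)   — absorption
= t && (!q || !q && !r || (!q || !q && !r || !p && p) && !p)   — complement / identity
= t && (!q || !q && !r || (!q || !q && !r) && !p)   — complement / identity
= t && (!q || !q && !r)   — absorption
= t && !q   — absorption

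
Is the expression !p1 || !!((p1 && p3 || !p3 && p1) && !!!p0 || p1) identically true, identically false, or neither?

!p1 || !!((p1 && p3 || !p3 && p1) && !!!p0 || p1)
= !p1 || !!((p1 && p3 || !p3 && p1) && !p0 || p1)   — double negation
= !p1 || (p1 && p3 || !p3 && p1) && !p0 || p1   — double negation
= !p1 || p1 && !p0 || p1   — distribution
= !p1 || p1   — absorption
= true   — complement

identically true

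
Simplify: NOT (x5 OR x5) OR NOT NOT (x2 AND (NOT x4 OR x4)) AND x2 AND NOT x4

NOT x5 OR x2 AND NOT x4

NOT (x5 OR x5) OR NOT NOT (x2 AND (NOT x4 OR x4)) AND x2 AND NOT x4
= NOT (x5 OR x5) OR NOT NOT x2 AND x2 AND NOT x4   [complement / identity]
= NOT x5 OR NOT NOT x2 AND x2 AND NOT x4   [idempotence]
= NOT x5 OR x2 AND x2 AND NOT x4   [double negation]
= NOT x5 OR x2 AND NOT x4   [idempotence]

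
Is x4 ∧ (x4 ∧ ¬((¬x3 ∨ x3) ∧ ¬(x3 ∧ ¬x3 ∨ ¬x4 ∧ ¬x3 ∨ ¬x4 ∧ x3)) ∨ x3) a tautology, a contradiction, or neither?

x4 ∧ (x4 ∧ ¬((¬x3 ∨ x3) ∧ ¬(x3 ∧ ¬x3 ∨ ¬x4 ∧ ¬x3 ∨ ¬x4 ∧ x3)) ∨ x3)
= x4 ∧ (x4 ∧ ¬¬(x3 ∧ ¬x3 ∨ ¬x4 ∧ ¬x3 ∨ ¬x4 ∧ x3) ∨ x3)   — complement / identity
= x4 ∧ (x4 ∧ (x3 ∧ ¬x3 ∨ ¬x4 ∧ ¬x3 ∨ ¬x4 ∧ x3) ∨ x3)   — double negation
= x4 ∧ (x4 ∧ (x3 ∧ ¬x3 ∨ ¬x4) ∨ x3)   — distribution
= x4 ∧ (x4 ∧ ¬x4 ∨ x3)   — complement / identity
= x4 ∧ x3   — complement / identity
This depends on x3, x4, so it is not a constant.

neither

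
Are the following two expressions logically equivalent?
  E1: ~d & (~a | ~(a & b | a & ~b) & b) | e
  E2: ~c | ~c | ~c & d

E1: ~d & (~a | ~(a & b | a & ~b) & b) | e
    = ~d & (~a | ~a & b) | e   (distribution)
    = ~d & ~a | e   (absorption)
E2: ~c | ~c | ~c & d
    = ~c | ~c & d   (idempotence)
    = ~c   (absorption)
These differ: at a=1, b=0, c=1, d=1, e=1, E1 = 1 but E2 = 0.

No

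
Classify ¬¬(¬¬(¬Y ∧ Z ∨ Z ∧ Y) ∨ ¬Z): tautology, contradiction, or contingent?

tautology

¬¬(¬¬(¬Y ∧ Z ∨ Z ∧ Y) ∨ ¬Z)
= ¬¬(¬Y ∧ Z ∨ Z ∧ Y ∨ ¬Z)   [double negation]
= ¬¬(Z ∨ ¬Z)   [distribution]
= Z ∨ ¬Z   [double negation]
= True   [complement]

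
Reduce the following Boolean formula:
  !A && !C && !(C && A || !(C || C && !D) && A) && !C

!A && !C

!A && !C && !(C && A || !(C || C && !D) && A) && !C
= !A && !C && !(C && A || !C && A) && !C   [absorption]
= !A && !C && !A && !C   [distribution]
= !A && !C   [idempotence]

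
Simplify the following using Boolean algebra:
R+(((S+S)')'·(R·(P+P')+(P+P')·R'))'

R+(((S+S)')'·(R·(P+P')+(P+P')·R'))'
= R+(((S+S)')'·(P+P'))'
= R+((S')'·(P+P'))'
= R+(S·(P+P'))'
= R+S'

R+S'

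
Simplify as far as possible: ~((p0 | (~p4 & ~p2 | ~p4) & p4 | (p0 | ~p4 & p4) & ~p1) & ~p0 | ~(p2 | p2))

p2

~((p0 | (~p4 & ~p2 | ~p4) & p4 | (p0 | ~p4 & p4) & ~p1) & ~p0 | ~(p2 | p2))
= ~((p0 | ~p4 & p4 | (p0 | ~p4 & p4) & ~p1) & ~p0 | ~(p2 | p2))   (absorption)
= ~((p0 | ~p4 & p4) & ~p0 | ~(p2 | p2))   (absorption)
= ~(p0 & ~p0 | ~(p2 | p2))   (complement / identity)
= ~~(p2 | p2)   (complement / identity)
= ~~p2   (idempotence)
= p2   (double negation)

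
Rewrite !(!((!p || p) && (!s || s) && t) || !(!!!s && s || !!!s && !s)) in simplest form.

t && !s

!(!((!p || p) && (!s || s) && t) || !(!!!s && s || !!!s && !s))
= !(!((!p || p) && (!s || s) && t) || !!!!s)   [distribution]
= !(!((!p || p) && (!s || s) && t) || !!s)   [double negation]
= (!p || p) && (!s || s) && t && !s   [De Morgan]
= (!p || p) && t && !s   [complement / identity]
= t && !s   [complement / identity]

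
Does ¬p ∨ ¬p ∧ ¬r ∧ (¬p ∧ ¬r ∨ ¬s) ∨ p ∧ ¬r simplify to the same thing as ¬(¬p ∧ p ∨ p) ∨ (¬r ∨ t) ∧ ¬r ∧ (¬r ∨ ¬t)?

E1: ¬p ∨ ¬p ∧ ¬r ∧ (¬p ∧ ¬r ∨ ¬s) ∨ p ∧ ¬r
    = ¬p ∨ ¬p ∧ ¬r ∨ p ∧ ¬r   [absorption]
    = ¬p ∨ ¬r   [distribution]
E2: ¬(¬p ∧ p ∨ p) ∨ (¬r ∨ t) ∧ ¬r ∧ (¬r ∨ ¬t)
    = ¬(¬p ∧ p ∨ p) ∨ ¬r ∧ (¬r ∨ ¬t)   [absorption]
    = ¬(¬p ∧ p ∨ p) ∨ ¬r   [absorption]
    = ¬p ∨ ¬r   [complement / identity]
Both reduce to ¬p ∨ ¬r, so they are equivalent.

Yes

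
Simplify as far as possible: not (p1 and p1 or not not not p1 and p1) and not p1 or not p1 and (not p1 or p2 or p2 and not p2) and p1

not p1

not (p1 and p1 or not not not p1 and p1) and not p1 or not p1 and (not p1 or p2 or p2 and not p2) and p1
= not (p1 and p1 or not not not p1 and p1) and not p1 or not p1 and (not p1 or p2) and p1   [complement / identity]
= not (p1 and p1 or not p1 and p1) and not p1 or not p1 and (not p1 or p2) and p1   [double negation]
= not p1 and not p1 or not p1 and (not p1 or p2) and p1   [distribution]
= not p1 and not p1 or not p1 and p1   [absorption]
= not p1   [distribution]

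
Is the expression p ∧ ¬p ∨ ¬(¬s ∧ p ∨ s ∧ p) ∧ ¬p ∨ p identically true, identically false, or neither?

p ∧ ¬p ∨ ¬(¬s ∧ p ∨ s ∧ p) ∧ ¬p ∨ p
= p ∧ ¬p ∨ ¬p ∧ ¬p ∨ p   (distribution)
= ¬p ∨ p   (distribution)
= True   (complement)

identically true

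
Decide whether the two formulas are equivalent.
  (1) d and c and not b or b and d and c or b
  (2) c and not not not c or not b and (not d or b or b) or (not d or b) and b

E1: d and c and not b or b and d and c or b
    = d and c or b   — distribution
E2: c and not not not c or not b and (not d or b or b) or (not d or b) and b
    = c and not not not c or not b and (not d or b) or (not d or b) and b   — idempotence
    = c and not c or not b and (not d or b) or (not d or b) and b   — double negation
    = c and not c or not d or b   — distribution
    = not d or b   — complement / identity
These differ: at b=0, c=0, d=0, E1 = 0 but E2 = 1.

No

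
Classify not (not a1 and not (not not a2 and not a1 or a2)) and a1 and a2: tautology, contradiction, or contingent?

not (not a1 and not (not not a2 and not a1 or a2)) and a1 and a2
= (a1 or not not a2 and not a1 or a2) and a1 and a2   — De Morgan
= (a1 or a2 and not a1 or a2) and a1 and a2   — double negation
= (a1 or a2) and a1 and a2   — absorption
= a1 and a2   — absorption
This depends on a1, a2, so it is not a constant.

contingent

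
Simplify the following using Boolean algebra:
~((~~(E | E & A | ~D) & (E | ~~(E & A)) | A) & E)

~((~~(E | E & A | ~D) & (E | ~~(E & A)) | A) & E)
= ~(((E | E & A | ~D) & (E | ~~(E & A)) | A) & E)   — double negation
= ~(((E | E & A | ~D) & (E | E & A) | A) & E)   — double negation
= ~((E | E & A | A) & E)   — absorption
= ~((E | A) & E)   — absorption
= ~E   — absorption

~E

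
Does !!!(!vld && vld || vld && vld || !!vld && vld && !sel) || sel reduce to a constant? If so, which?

no

!!!(!vld && vld || vld && vld || !!vld && vld && !sel) || sel
= !(!vld && vld || vld && vld || !!vld && vld && !sel) || sel   [double negation]
= !(!vld && vld || vld && vld || vld && vld && !sel) || sel   [double negation]
= !(!vld && vld || vld && vld) || sel   [absorption]
= !vld || sel   [distribution]
This depends on sel, vld, so it is not a constant.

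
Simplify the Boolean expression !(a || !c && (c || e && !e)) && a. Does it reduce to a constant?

false

!(a || !c && (c || e && !e)) && a
= !(a || !c && c) && a
= !a && a
= false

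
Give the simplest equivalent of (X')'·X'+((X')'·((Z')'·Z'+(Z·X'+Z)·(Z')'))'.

(X')'·X'+((X')'·((Z')'·Z'+(Z·X'+Z)·(Z')'))'
= (X')'·X'+((X')'·((Z')'·Z'+Z·(Z')'))'   (absorption)
= (X')'·X'+((X')'·(Z')')'   (distribution)
= X·X'+((X')'·(Z')')'   (double negation)
= ((X')'·(Z')')'   (complement / identity)
= X'+Z'   (De Morgan)

X'+Z'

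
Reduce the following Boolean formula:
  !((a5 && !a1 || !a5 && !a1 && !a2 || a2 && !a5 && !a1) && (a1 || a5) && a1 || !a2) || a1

a2 || a1

!((a5 && !a1 || !a5 && !a1 && !a2 || a2 && !a5 && !a1) && (a1 || a5) && a1 || !a2) || a1
= !((a5 && !a1 || !a5 && !a1) && (a1 || a5) && a1 || !a2) || a1   [distribution]
= !(!a1 && (a1 || a5) && a1 || !a2) || a1   [distribution]
= !(!a1 && a1 || !a2) || a1   [absorption]
= !!a2 || a1   [complement / identity]
= a2 || a1   [double negation]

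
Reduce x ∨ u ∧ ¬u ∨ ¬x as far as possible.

True

x ∨ u ∧ ¬u ∨ ¬x
= x ∨ ¬x   — complement / identity
= True   — complement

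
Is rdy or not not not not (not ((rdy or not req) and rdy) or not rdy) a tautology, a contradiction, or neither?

rdy or not not not not (not ((rdy or not req) and rdy) or not rdy)
= rdy or not not not ((rdy or not req) and rdy and rdy)   [De Morgan]
= rdy or not ((rdy or not req) and rdy and rdy)   [double negation]
= rdy or not (rdy and rdy)   [absorption]
= rdy or not rdy   [idempotence]
= True   [complement]

tautology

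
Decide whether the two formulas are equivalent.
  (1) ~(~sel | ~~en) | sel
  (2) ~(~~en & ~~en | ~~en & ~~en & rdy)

No

E1: ~(~sel | ~~en) | sel
    = sel & ~en | sel
    = sel
E2: ~(~~en & ~~en | ~~en & ~~en & rdy)
    = ~(~~en & ~~en)
    = ~~~en
    = ~en
These differ: at en=0, rdy=0, sel=0, E1 = 0 but E2 = 1.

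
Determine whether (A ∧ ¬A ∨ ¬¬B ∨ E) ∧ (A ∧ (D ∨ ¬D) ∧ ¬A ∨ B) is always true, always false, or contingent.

(A ∧ ¬A ∨ ¬¬B ∨ E) ∧ (A ∧ (D ∨ ¬D) ∧ ¬A ∨ B)
= (A ∧ ¬A ∨ B ∨ E) ∧ (A ∧ (D ∨ ¬D) ∧ ¬A ∨ B)
= (A ∧ ¬A ∨ B ∨ E) ∧ (A ∧ ¬A ∨ B)
= A ∧ ¬A ∨ B
= B
This depends on B, so it is not a constant.

contingent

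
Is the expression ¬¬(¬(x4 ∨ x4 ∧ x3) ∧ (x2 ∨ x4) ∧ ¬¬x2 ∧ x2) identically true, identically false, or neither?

¬¬(¬(x4 ∨ x4 ∧ x3) ∧ (x2 ∨ x4) ∧ ¬¬x2 ∧ x2)
= ¬¬(¬x4 ∧ (x2 ∨ x4) ∧ ¬¬x2 ∧ x2)   (absorption)
= ¬x4 ∧ (x2 ∨ x4) ∧ ¬¬x2 ∧ x2   (double negation)
= ¬x4 ∧ (x2 ∨ x4) ∧ x2 ∧ x2   (double negation)
= ¬x4 ∧ x2 ∧ x2   (absorption)
= ¬x4 ∧ x2   (idempotence)
This depends on x2, x4, so it is not a constant.

neither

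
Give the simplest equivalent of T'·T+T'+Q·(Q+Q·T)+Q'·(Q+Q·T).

T'+Q

T'·T+T'+Q·(Q+Q·T)+Q'·(Q+Q·T)
= T'·T+T'+(Q+Q')·(Q+Q·T)   — distribution
= T'·T+T'+Q+Q·T   — complement / identity
= T'+Q+Q·T   — complement / identity
= T'+Q   — absorption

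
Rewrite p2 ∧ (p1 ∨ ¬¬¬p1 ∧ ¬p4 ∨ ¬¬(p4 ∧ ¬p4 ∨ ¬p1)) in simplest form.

p2

p2 ∧ (p1 ∨ ¬¬¬p1 ∧ ¬p4 ∨ ¬¬(p4 ∧ ¬p4 ∨ ¬p1))
= p2 ∧ (p1 ∨ ¬¬¬p1 ∧ ¬p4 ∨ ¬¬¬p1)
= p2 ∧ (p1 ∨ ¬¬¬p1)
= p2 ∧ (p1 ∨ ¬p1)
= p2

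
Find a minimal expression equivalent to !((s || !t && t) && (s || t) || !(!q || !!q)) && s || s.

s

!((s || !t && t) && (s || t) || !(!q || !!q)) && s || s
= !((s || !t && t) && (s || t) || q && !q) && s || s   (De Morgan)
= !((s || !t && t) && (s || t)) && s || s   (complement / identity)
= !(s && (s || t)) && s || s   (complement / identity)
= !s && s || s   (absorption)
= s   (complement / identity)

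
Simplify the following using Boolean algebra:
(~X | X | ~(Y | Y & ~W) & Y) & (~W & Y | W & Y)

Y

(~X | X | ~(Y | Y & ~W) & Y) & (~W & Y | W & Y)
= (~X | X | ~(Y | Y & ~W) & Y) & Y   [distribution]
= (~X | X | ~Y & Y) & Y   [absorption]
= (~X | X) & Y   [complement / identity]
= Y   [complement / identity]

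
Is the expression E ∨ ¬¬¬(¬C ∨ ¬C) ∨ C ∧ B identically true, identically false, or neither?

neither

E ∨ ¬¬¬(¬C ∨ ¬C) ∨ C ∧ B
= E ∨ ¬(¬C ∨ ¬C) ∨ C ∧ B
= E ∨ C ∧ C ∨ C ∧ B
= E ∨ (C ∨ B) ∧ C
= E ∨ C
This depends on C, E, so it is not a constant.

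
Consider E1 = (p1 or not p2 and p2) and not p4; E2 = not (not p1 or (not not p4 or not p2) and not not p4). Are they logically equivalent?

Yes

E1: (p1 or not p2 and p2) and not p4
    = p1 and not p4   [complement / identity]
E2: not (not p1 or (not not p4 or not p2) and not not p4)
    = not (not p1 or not not p4)   [absorption]
    = p1 and not p4   [De Morgan]
Both reduce to p1 and not p4, so they are equivalent.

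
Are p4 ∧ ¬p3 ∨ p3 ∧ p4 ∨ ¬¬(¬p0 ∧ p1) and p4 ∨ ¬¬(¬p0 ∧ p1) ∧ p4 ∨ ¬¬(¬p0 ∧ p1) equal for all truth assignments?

Yes

E1: p4 ∧ ¬p3 ∨ p3 ∧ p4 ∨ ¬¬(¬p0 ∧ p1)
    = p4 ∧ ¬p3 ∨ p3 ∧ p4 ∨ ¬p0 ∧ p1   (double negation)
    = p4 ∨ ¬p0 ∧ p1   (distribution)
E2: p4 ∨ ¬¬(¬p0 ∧ p1) ∧ p4 ∨ ¬¬(¬p0 ∧ p1)
    = p4 ∨ ¬¬(¬p0 ∧ p1)   (absorption)
    = p4 ∨ ¬p0 ∧ p1   (double negation)
Both reduce to p4 ∨ ¬p0 ∧ p1, so they are equivalent.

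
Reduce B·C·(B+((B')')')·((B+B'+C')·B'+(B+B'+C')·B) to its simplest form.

B·C·(B+((B')')')·((B+B'+C')·B'+(B+B'+C')·B)
= B·C·(B+((B')')')·(B+B'+C')   (distribution)
= B·C·(B+B')·(B+B'+C')   (double negation)
= B·C·(B+B')   (absorption)
= B·C   (complement / identity)

B·C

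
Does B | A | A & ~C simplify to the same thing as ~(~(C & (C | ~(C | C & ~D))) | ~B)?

No

E1: B | A | A & ~C
    = B | A   [absorption]
E2: ~(~(C & (C | ~(C | C & ~D))) | ~B)
    = ~(~(C & (C | ~C)) | ~B)   [absorption]
    = C & (C | ~C) & B   [De Morgan]
    = C & B   [complement / identity]
These differ: at A=1, B=0, C=0, D=0, E1 = 1 but E2 = 0.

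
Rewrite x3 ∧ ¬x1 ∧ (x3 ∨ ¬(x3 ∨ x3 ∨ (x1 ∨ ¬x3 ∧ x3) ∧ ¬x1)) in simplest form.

x3 ∧ ¬x1

x3 ∧ ¬x1 ∧ (x3 ∨ ¬(x3 ∨ x3 ∨ (x1 ∨ ¬x3 ∧ x3) ∧ ¬x1))
= x3 ∧ ¬x1 ∧ (x3 ∨ ¬(x3 ∨ x3 ∨ x1 ∧ ¬x1))   [complement / identity]
= x3 ∧ ¬x1 ∧ (x3 ∨ ¬(x3 ∨ x3))   [complement / identity]
= x3 ∧ ¬x1 ∧ (x3 ∨ ¬x3)   [idempotence]
= x3 ∧ ¬x1   [complement / identity]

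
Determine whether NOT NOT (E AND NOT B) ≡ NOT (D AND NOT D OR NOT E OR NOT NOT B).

E1: NOT NOT (E AND NOT B)
    = E AND NOT B   — double negation
E2: NOT (D AND NOT D OR NOT E OR NOT NOT B)
    = NOT (NOT E OR NOT NOT B)   — complement / identity
    = E AND NOT B   — De Morgan
Both reduce to E AND NOT B, so they are equivalent.

Yes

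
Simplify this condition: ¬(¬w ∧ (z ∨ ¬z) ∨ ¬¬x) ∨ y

¬(¬w ∧ (z ∨ ¬z) ∨ ¬¬x) ∨ y
= ¬(¬w ∨ ¬¬x) ∨ y   (complement / identity)
= w ∧ ¬x ∨ y   (De Morgan)

w ∧ ¬x ∨ y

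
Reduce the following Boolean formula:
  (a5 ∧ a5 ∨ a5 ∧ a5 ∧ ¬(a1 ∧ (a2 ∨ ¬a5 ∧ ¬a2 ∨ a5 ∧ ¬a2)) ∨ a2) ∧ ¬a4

(a5 ∧ a5 ∨ a5 ∧ a5 ∧ ¬(a1 ∧ (a2 ∨ ¬a5 ∧ ¬a2 ∨ a5 ∧ ¬a2)) ∨ a2) ∧ ¬a4
= (a5 ∧ a5 ∨ a5 ∧ a5 ∧ ¬(a1 ∧ (a2 ∨ ¬a2)) ∨ a2) ∧ ¬a4   — distribution
= (a5 ∧ a5 ∨ a5 ∧ a5 ∧ ¬a1 ∨ a2) ∧ ¬a4   — complement / identity
= (a5 ∧ a5 ∨ a2) ∧ ¬a4   — absorption
= (a5 ∨ a2) ∧ ¬a4   — idempotence

(a5 ∨ a2) ∧ ¬a4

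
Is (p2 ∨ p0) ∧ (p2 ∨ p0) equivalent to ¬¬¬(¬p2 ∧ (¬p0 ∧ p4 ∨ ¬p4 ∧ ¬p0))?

E1: (p2 ∨ p0) ∧ (p2 ∨ p0)
    = p2 ∨ p0
E2: ¬¬¬(¬p2 ∧ (¬p0 ∧ p4 ∨ ¬p4 ∧ ¬p0))
    = ¬(¬p2 ∧ (¬p0 ∧ p4 ∨ ¬p4 ∧ ¬p0))
    = ¬(¬p2 ∧ ¬p0)
    = p2 ∨ p0
Both reduce to p2 ∨ p0, so they are equivalent.

Yes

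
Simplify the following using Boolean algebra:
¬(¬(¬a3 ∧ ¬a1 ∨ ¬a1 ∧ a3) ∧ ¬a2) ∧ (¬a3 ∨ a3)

¬a1 ∨ a2

¬(¬(¬a3 ∧ ¬a1 ∨ ¬a1 ∧ a3) ∧ ¬a2) ∧ (¬a3 ∨ a3)
= ¬(¬¬a1 ∧ ¬a2) ∧ (¬a3 ∨ a3)   — distribution
= (¬a1 ∨ a2) ∧ (¬a3 ∨ a3)   — De Morgan
= ¬a1 ∨ a2   — complement / identity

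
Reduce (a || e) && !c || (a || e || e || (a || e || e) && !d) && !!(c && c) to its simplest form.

a || e

(a || e) && !c || (a || e || e || (a || e || e) && !d) && !!(c && c)
= (a || e) && !c || (a || e || e || (a || e || e) && !d) && !!c   [idempotence]
= (a || e) && !c || (a || e || e) && !!c   [absorption]
= (a || e) && !c || (a || e || e) && c   [double negation]
= (a || e) && !c || (a || e) && c   [idempotence]
= a || e   [distribution]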